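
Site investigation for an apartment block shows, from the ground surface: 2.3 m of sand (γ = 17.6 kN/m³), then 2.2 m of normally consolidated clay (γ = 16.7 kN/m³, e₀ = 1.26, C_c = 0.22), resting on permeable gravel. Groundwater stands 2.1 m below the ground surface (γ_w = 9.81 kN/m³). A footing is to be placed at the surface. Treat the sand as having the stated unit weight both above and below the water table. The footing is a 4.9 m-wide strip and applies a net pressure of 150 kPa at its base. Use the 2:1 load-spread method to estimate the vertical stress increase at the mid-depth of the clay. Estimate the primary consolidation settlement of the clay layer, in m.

S_c ≈ 0.0997 m

Mid-depth of clay below the ground surface: z = 2.3 + 2.2/2 = 3.4 m.
Total vertical stress at mid-clay: σ_v = 17.6×2.3 + 16.7×1.1 = 58.85 kPa.
Pore pressure: u = 9.81×(3.4 − 2.1) = 12.753 kPa.
Initial effective stress: σ'_0 = σ_v − u = 58.85 − 12.753 = 46.097 kPa.
Stress increase at mid-clay by the 2:1 spreading method:
Δσ = qB/(B+z) = 150×4.9/(4.9+3.4) = 88.554 kPa
Final effective stress: σ'_f = σ'_0 + Δσ = 46.097 + 88.554 = 134.65 kPa.
Normally consolidated clay, so the full stress increment lies on the virgin compression line:
S_c = C_c·H/(1+e₀)·log₁₀(σ'_f/σ'_0) = 0.22×2.2/(1+1.26)×log₁₀(134.65/46.097)
    = 0.21416 × 0.46553 = 0.0997 m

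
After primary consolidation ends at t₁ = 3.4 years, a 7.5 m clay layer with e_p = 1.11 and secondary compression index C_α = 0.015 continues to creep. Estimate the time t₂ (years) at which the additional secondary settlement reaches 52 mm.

S_s = C_α·H/(1+e_p)·log₁₀(t₂/t₁) ⇒ log₁₀(t₂/t₁) = S_s·(1+e_p)/(C_α·H).
log₁₀(t₂/t₁) = 0.052 × (1+1.11) / (0.015×7.5) = 0.9753
t₂ = t₁ × 10^0.9753 = 3.4 × 9.447 = 32.12 years

t₂ ≈ 32.1 years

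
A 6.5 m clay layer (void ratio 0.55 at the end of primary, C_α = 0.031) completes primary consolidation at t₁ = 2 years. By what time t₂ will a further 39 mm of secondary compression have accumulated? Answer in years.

t₂ ≈ 3.99 years

S_s = C_α·H/(1+e_p)·log₁₀(t₂/t₁) ⇒ log₁₀(t₂/t₁) = S_s·(1+e_p)/(C_α·H).
log₁₀(t₂/t₁) = 0.039 × (1+0.55) / (0.031×6.5) = 0.3
t₂ = t₁ × 10^0.3 = 2 × 1.995 = 3.991 years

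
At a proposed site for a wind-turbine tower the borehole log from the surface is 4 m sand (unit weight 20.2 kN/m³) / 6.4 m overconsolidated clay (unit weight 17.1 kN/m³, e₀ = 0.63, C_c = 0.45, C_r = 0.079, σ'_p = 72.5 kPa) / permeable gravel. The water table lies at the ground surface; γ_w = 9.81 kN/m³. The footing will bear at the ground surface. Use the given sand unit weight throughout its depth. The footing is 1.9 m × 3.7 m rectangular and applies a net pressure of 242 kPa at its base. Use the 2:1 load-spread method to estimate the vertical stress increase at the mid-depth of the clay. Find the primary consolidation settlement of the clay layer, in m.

Mid-depth of clay below the ground surface: z = 4 + 6.4/2 = 7.2 m.
Total vertical stress at mid-clay: σ_v = 20.2×4 + 17.1×3.2 = 135.52 kPa.
Pore pressure: u = 9.81×(7.2 − 0) = 70.632 kPa.
Initial effective stress: σ'_0 = σ_v − u = 135.52 − 70.632 = 64.888 kPa.
Stress increase at mid-clay by the 2:1 spreading method:
Δσ = qBL/((B+z)(L+z)) = 242×1.9×3.7/((1.9+7.2)(3.7+7.2)) = 17.152 kPa
Final effective stress: σ'_f = 64.888 + 17.152 = 82.04 kPa.
σ'_f = 82.04 > σ'_p = 72.5 kPa, so the stress path crosses the preconsolidation pressure — recompression up to σ'_p, then virgin compression beyond:
S_c = H/(1+e₀)·[C_r·log₁₀(σ'_p/σ'_0) + C_c·log₁₀(σ'_f/σ'_p)]
    = 6.4/1.63 × [0.079×log₁₀(72.5/64.888) + 0.45×log₁₀(82.04/72.5)]
    = 3.9264 × [0.0038057 + 0.024159] = 0.1098 m

S_c ≈ 0.11 m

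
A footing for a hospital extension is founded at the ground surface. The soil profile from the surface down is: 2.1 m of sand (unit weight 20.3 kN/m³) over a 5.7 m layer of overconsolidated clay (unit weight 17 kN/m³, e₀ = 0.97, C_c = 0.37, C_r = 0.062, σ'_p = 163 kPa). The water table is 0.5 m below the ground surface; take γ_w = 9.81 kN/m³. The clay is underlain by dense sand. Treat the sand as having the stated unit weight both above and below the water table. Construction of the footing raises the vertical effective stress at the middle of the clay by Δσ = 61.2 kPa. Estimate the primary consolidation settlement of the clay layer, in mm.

Mid-depth of clay below the ground surface: z = 2.1 + 5.7/2 = 4.95 m.
Total vertical stress at mid-clay: σ_v = 20.3×2.1 + 17×2.85 = 91.08 kPa.
Pore pressure: u = 9.81×(4.95 − 0.5) = 43.655 kPa.
Initial effective stress: σ'_0 = σ_v − u = 91.08 − 43.655 = 47.425 kPa.
Final effective stress: σ'_f = 47.425 + 61.2 = 108.62 kPa.
σ'_f = 108.62 ≤ σ'_p = 163 kPa, so the clay remains overconsolidated and only the recompression index applies:
S_c = C_r·H/(1+e₀)·log₁₀(σ'_f/σ'_0) = 0.062×5.7/1.97×log₁₀(108.62/47.425)
    = 0.17939 × 0.3599 = 0.06456 m

S_c ≈ 64.6 mm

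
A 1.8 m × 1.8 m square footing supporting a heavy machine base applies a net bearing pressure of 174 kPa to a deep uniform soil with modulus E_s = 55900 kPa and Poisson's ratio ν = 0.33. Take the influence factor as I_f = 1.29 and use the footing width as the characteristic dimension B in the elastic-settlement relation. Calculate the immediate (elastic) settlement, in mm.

S_e ≈ 6.44 mm

Immediate (elastic) settlement: S_e = q·B·(1−ν²)/E_s · I_f.
S_e = 174 × 1.8 × (1 − 0.33²) / 55900 × 1.29
    = 174 × 1.8 × 0.8911 / 55900 × 1.29
    = 0.006441 m = 6.441 mm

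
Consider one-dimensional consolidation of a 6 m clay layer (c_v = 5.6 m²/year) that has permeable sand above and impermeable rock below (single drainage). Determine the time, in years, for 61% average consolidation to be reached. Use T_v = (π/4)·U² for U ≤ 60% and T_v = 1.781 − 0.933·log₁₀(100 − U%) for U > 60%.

t ≈ 1.91 years

Drainage path length: H_d = H = 6 m (single drainage).
U > 60%: T_v = 1.781 − 0.933·log₁₀(100 − 61) = 0.29654.
t = T_v·H_d²/c_v = 0.29654×6²/5.6 = 1.906 years.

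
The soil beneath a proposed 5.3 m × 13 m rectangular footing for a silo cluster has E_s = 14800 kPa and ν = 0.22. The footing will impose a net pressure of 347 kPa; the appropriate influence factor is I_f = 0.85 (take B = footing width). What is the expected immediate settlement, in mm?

S_e ≈ 101 mm

Immediate (elastic) settlement: S_e = q·B·(1−ν²)/E_s · I_f.
S_e = 347 × 5.3 × (1 − 0.22²) / 14800 × 0.85
    = 347 × 5.3 × 0.9516 / 14800 × 0.85
    = 0.1005 m = 100.5 mm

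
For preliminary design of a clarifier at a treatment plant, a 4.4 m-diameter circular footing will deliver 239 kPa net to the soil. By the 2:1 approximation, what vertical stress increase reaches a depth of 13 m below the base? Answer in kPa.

Δσ_z ≈ 15.3 kPa

By the 2:1 method the load spreads at 1 horizontal : 2 vertical, so at depth z the loaded area has grown by z in each plan dimension:
Δσ ≈ qD²/(D+z)² = 239×4.4²/(4.4+13)² = 15.283 kPa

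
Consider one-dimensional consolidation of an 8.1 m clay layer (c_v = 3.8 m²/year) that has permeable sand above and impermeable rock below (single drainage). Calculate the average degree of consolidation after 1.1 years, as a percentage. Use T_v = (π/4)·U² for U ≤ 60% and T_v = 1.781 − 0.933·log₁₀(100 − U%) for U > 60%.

U ≈ 28.5 %

Drainage path length: H_d = H = 8.1 m (single drainage).
T_v = c_v·t/H_d² = 3.8×1.1/8.1² = 0.06371.
T_v = 0.06371 corresponds to the U ≤ 60% branch:
U = √(4T_v/π) = 0.2848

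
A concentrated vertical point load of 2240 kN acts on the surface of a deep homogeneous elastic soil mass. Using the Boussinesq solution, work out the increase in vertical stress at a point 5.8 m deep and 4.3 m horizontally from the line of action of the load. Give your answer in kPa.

Δσ_z ≈ 10.6 kPa

Boussinesq vertical stress below a point load on an elastic half-space:
Δσ_z = 3P/(2πz²) · [1 + (r/z)²]^(−5/2)
r/z = 4.3/5.8 = 0.74138; [1+(r/z)²]^(−5/2) = 0.33452.
Δσ_z = 3×2240/(2π×5.8²) × 0.33452 = 31.793 × 0.33452 = 10.64 kPa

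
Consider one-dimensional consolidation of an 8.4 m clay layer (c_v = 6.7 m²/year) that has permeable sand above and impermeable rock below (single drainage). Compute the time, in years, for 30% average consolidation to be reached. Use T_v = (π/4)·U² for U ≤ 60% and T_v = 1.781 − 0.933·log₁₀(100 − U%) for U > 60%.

Drainage path length: H_d = H = 8.4 m (single drainage).
U ≤ 60%: T_v = (π/4)·U² = (π/4)×0.3² = 0.070686.
t = T_v·H_d²/c_v = 0.070686×8.4²/6.7 = 0.7444 years.

t ≈ 0.744 years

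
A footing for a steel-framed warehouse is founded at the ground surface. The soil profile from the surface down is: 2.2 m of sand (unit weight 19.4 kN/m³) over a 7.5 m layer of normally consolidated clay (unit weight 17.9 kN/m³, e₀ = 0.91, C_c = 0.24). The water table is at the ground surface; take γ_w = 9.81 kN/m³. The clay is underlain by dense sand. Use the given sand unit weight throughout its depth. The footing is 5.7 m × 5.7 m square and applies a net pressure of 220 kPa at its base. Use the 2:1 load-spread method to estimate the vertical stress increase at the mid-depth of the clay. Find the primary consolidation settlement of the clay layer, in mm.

Mid-depth of clay below the ground surface: z = 2.2 + 7.5/2 = 5.95 m.
Total vertical stress at mid-clay: σ_v = 19.4×2.2 + 17.9×3.75 = 109.81 kPa.
Pore pressure: u = 9.81×(5.95 − 0) = 58.37 kPa.
Initial effective stress: σ'_0 = σ_v − u = 109.81 − 58.37 = 51.44 kPa.
Stress increase at mid-clay by the 2:1 spreading method:
Δσ = qBL/((B+z)(L+z)) = 220×5.7×5.7/((5.7+5.95)(5.7+5.95)) = 52.665 kPa
Final effective stress: σ'_f = σ'_0 + Δσ = 51.44 + 52.665 = 104.1 kPa.
Normally consolidated clay, so the full stress increment lies on the virgin compression line:
S_c = C_c·H/(1+e₀)·log₁₀(σ'_f/σ'_0) = 0.24×7.5/(1+0.91)×log₁₀(104.1/51.44)
    = 0.94241 × 0.30615 = 0.2885 m

S_c ≈ 289 mm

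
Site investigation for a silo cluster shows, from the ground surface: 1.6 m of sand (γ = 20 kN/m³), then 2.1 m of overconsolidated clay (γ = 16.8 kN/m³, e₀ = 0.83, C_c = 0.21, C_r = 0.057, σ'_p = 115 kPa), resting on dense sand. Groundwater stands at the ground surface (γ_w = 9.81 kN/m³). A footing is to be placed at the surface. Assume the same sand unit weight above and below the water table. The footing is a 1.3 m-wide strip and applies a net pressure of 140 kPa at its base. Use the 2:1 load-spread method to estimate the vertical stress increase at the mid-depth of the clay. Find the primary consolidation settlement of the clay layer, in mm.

Mid-depth of clay below the ground surface: z = 1.6 + 2.1/2 = 2.65 m.
Total vertical stress at mid-clay: σ_v = 20×1.6 + 16.8×1.05 = 49.64 kPa.
Pore pressure: u = 9.81×(2.65 − 0) = 25.997 kPa.
Initial effective stress: σ'_0 = σ_v − u = 49.64 − 25.997 = 23.643 kPa.
Stress increase at mid-clay by the 2:1 spreading method:
Δσ = qB/(B+z) = 140×1.3/(1.3+2.65) = 46.076 kPa
Final effective stress: σ'_f = 23.643 + 46.076 = 69.719 kPa.
σ'_f = 69.719 ≤ σ'_p = 115 kPa, so the clay remains overconsolidated and only the recompression index applies:
S_c = C_r·H/(1+e₀)·log₁₀(σ'_f/σ'_0) = 0.057×2.1/1.83×log₁₀(69.719/23.643)
    = 0.065407 × 0.46965 = 0.03072 m

S_c ≈ 30.7 mm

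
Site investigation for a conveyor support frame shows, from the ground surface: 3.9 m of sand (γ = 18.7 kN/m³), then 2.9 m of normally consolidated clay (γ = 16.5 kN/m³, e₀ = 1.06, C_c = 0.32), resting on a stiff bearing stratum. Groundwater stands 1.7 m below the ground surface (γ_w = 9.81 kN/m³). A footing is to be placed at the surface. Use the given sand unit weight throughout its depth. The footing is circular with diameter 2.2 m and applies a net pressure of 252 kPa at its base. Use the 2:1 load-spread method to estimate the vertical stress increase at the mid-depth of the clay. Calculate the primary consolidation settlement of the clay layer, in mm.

S_c ≈ 58.8 mm

Mid-depth of clay below the ground surface: z = 3.9 + 2.9/2 = 5.35 m.
Total vertical stress at mid-clay: σ_v = 18.7×3.9 + 16.5×1.45 = 96.855 kPa.
Pore pressure: u = 9.81×(5.35 − 1.7) = 35.806 kPa.
Initial effective stress: σ'_0 = σ_v − u = 96.855 − 35.806 = 61.049 kPa.
Stress increase at mid-clay by the 2:1 spreading method:
Δσ ≈ qD²/(D+z)² = 252×2.2²/(2.2+5.35)² = 21.397 kPa
Final effective stress: σ'_f = σ'_0 + Δσ = 61.049 + 21.397 = 82.446 kPa.
Normally consolidated clay, so the full stress increment lies on the virgin compression line:
S_c = C_c·H/(1+e₀)·log₁₀(σ'_f/σ'_0) = 0.32×2.9/(1+1.06)×log₁₀(82.446/61.049)
    = 0.45049 × 0.13049 = 0.05878 m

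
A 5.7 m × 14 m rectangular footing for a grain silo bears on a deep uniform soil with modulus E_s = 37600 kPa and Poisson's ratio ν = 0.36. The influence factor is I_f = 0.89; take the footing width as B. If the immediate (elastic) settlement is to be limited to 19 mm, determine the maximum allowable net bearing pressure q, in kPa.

S_e = q·B·(1−ν²)/E_s · I_f  ⇒  q = S_e·E_s / (B·(1−ν²)·I_f).
q = 0.019 × 37600 / (5.7 × 0.8704 × 0.89) = 161.8 kPa

q ≈ 162 kPa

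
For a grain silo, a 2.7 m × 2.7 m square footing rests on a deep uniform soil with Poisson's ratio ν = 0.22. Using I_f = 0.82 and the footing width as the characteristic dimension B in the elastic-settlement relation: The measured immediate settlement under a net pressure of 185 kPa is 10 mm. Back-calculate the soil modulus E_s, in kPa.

S_e = q·B·(1−ν²)/E_s · I_f  ⇒  E_s = q·B·(1−ν²)·I_f / S_e.
E_s = 185 × 2.7 × 0.9516 × 0.82 / 0.01 = 38980 kPa

E_s ≈ 39000 kPa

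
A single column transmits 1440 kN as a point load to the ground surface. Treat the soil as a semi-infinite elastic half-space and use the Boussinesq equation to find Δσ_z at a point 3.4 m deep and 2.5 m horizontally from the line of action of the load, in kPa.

Δσ_z ≈ 20.2 kPa

Boussinesq vertical stress below a point load on an elastic half-space:
Δσ_z = 3P/(2πz²) · [1 + (r/z)²]^(−5/2)
r/z = 2.5/3.4 = 0.73529; [1+(r/z)²]^(−5/2) = 0.33942.
Δσ_z = 3×1440/(2π×3.4²) × 0.33942 = 59.477 × 0.33942 = 20.19 kPa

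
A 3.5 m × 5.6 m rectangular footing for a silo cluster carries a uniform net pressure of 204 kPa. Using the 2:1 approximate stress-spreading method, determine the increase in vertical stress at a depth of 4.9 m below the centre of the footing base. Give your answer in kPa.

By the 2:1 method the load spreads at 1 horizontal : 2 vertical, so at depth z the loaded area has grown by z in each plan dimension:
Δσ = qBL/((B+z)(L+z)) = 204×3.5×5.6/((3.5+4.9)(5.6+4.9)) = 45.333 kPa

Δσ_z ≈ 45.3 kPa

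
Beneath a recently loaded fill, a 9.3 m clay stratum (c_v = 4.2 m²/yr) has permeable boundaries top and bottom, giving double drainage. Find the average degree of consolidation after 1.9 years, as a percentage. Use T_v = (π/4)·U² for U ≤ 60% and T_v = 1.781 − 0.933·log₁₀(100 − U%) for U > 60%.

U ≈ 67.4 %

Drainage path length: H_d = H/2 = 4.65 m (double drainage).
T_v = c_v·t/H_d² = 4.2×1.9/4.65² = 0.36906.
T_v = 0.36906 corresponds to the U > 60% branch:
U = 1 − 10^((1.781 − T_v)/0.933)/100 = 0.6739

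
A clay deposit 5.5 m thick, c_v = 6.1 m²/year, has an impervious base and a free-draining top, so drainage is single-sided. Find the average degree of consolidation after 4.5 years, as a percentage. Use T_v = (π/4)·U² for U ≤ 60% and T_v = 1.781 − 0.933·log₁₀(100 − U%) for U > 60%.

U ≈ 91.4 %

Drainage path length: H_d = H = 5.5 m (single drainage).
T_v = c_v·t/H_d² = 6.1×4.5/5.5² = 0.90744.
T_v = 0.90744 corresponds to the U > 60% branch:
U = 1 − 10^((1.781 − T_v)/0.933)/100 = 0.9136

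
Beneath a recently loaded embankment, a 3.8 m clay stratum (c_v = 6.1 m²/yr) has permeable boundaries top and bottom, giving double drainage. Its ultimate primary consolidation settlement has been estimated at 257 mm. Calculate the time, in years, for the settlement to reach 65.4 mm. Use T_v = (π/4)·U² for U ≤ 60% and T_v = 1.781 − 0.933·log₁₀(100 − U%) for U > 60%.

t ≈ 0.0301 years

Drainage path length: H_d = H/2 = 1.9 m (double drainage).
U = S(t)/S_ult = 65.4/257 = 0.2545.
U ≤ 60%: T_v = (π/4)·U² = (π/4)×0.25447² = 0.05086.
t = T_v·H_d²/c_v = 0.05086×1.9²/6.1 = 0.0301 years.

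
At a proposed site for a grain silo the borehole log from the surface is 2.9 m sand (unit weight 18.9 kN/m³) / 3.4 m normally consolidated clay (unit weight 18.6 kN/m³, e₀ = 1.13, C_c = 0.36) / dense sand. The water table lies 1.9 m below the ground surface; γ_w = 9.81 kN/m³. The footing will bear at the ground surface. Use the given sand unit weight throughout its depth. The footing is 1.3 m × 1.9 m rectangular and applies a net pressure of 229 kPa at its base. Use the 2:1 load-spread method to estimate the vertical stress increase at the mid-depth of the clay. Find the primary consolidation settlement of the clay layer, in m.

Mid-depth of clay below the ground surface: z = 2.9 + 3.4/2 = 4.6 m.
Total vertical stress at mid-clay: σ_v = 18.9×2.9 + 18.6×1.7 = 86.43 kPa.
Pore pressure: u = 9.81×(4.6 − 1.9) = 26.487 kPa.
Initial effective stress: σ'_0 = σ_v − u = 86.43 − 26.487 = 59.943 kPa.
Stress increase at mid-clay by the 2:1 spreading method:
Δσ = qBL/((B+z)(L+z)) = 229×1.3×1.9/((1.3+4.6)(1.9+4.6)) = 14.749 kPa
Final effective stress: σ'_f = σ'_0 + Δσ = 59.943 + 14.749 = 74.692 kPa.
Normally consolidated clay, so the full stress increment lies on the virgin compression line:
S_c = C_c·H/(1+e₀)·log₁₀(σ'_f/σ'_0) = 0.36×3.4/(1+1.13)×log₁₀(74.692/59.943)
    = 0.57465 × 0.095536 = 0.0549 m

S_c ≈ 0.0549 m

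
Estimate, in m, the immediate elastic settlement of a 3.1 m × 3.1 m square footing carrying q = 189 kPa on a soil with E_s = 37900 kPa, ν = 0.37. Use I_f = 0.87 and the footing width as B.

S_e ≈ 0.0116 m

Immediate (elastic) settlement: S_e = q·B·(1−ν²)/E_s · I_f.
S_e = 189 × 3.1 × (1 − 0.37²) / 37900 × 0.87
    = 189 × 3.1 × 0.8631 / 37900 × 0.87
    = 0.01161 m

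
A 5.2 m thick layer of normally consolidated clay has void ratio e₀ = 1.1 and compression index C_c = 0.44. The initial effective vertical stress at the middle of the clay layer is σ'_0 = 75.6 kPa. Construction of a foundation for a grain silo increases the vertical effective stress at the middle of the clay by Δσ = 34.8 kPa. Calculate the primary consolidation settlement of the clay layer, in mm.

Final effective stress: σ'_f = σ'_0 + Δσ = 75.6 + 34.8 = 110.4 kPa.
Normally consolidated clay, so the full stress increment lies on the virgin compression line:
S_c = C_c·H/(1+e₀)·log₁₀(σ'_f/σ'_0) = 0.44×5.2/(1+1.1)×log₁₀(110.4/75.6)
    = 1.0895 × 0.16445 = 0.1792 m

S_c ≈ 179 mm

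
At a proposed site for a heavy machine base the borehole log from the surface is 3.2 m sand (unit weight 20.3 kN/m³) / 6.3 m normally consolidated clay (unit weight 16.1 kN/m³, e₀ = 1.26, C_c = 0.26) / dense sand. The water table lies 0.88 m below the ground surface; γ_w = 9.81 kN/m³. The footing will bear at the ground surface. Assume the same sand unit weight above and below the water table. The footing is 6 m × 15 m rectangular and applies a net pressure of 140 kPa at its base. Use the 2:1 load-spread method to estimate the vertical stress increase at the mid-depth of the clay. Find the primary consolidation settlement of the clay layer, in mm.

S_c ≈ 180 mm

Mid-depth of clay below the ground surface: z = 3.2 + 6.3/2 = 6.35 m.
Total vertical stress at mid-clay: σ_v = 20.3×3.2 + 16.1×3.15 = 115.68 kPa.
Pore pressure: u = 9.81×(6.35 − 0.88) = 53.661 kPa.
Initial effective stress: σ'_0 = σ_v − u = 115.68 − 53.661 = 62.019 kPa.
Stress increase at mid-clay by the 2:1 spreading method:
Δσ = qBL/((B+z)(L+z)) = 140×6×15/((6+6.35)(15+6.35)) = 47.787 kPa
Final effective stress: σ'_f = σ'_0 + Δσ = 62.019 + 47.787 = 109.81 kPa.
Normally consolidated clay, so the full stress increment lies on the virgin compression line:
S_c = C_c·H/(1+e₀)·log₁₀(σ'_f/σ'_0) = 0.26×6.3/(1+1.26)×log₁₀(109.81/62.019)
    = 0.72478 × 0.24812 = 0.1798 m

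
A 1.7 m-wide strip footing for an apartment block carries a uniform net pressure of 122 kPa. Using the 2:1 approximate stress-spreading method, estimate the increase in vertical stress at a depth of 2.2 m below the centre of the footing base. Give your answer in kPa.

Δσ_z ≈ 53.2 kPa

By the 2:1 method the load spreads at 1 horizontal : 2 vertical, so at depth z the loaded area has grown by z in each plan dimension:
Δσ = qB/(B+z) = 122×1.7/(1.7+2.2) = 53.179 kPa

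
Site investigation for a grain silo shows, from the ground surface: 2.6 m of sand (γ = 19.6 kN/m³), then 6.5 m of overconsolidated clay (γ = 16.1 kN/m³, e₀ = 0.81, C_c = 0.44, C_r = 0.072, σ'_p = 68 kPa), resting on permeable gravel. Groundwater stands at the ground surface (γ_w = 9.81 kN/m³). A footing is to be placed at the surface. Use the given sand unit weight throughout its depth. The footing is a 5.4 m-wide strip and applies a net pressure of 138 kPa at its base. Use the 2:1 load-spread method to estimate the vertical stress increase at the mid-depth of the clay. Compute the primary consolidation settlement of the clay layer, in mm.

S_c ≈ 387 mm

Mid-depth of clay below the ground surface: z = 2.6 + 6.5/2 = 5.85 m.
Total vertical stress at mid-clay: σ_v = 19.6×2.6 + 16.1×3.25 = 103.29 kPa.
Pore pressure: u = 9.81×(5.85 − 0) = 57.389 kPa.
Initial effective stress: σ'_0 = σ_v − u = 103.29 − 57.389 = 45.901 kPa.
Stress increase at mid-clay by the 2:1 spreading method:
Δσ = qB/(B+z) = 138×5.4/(5.4+5.85) = 66.24 kPa
Final effective stress: σ'_f = 45.901 + 66.24 = 112.14 kPa.
σ'_f = 112.14 > σ'_p = 68 kPa, so the stress path crosses the preconsolidation pressure — recompression up to σ'_p, then virgin compression beyond:
S_c = H/(1+e₀)·[C_r·log₁₀(σ'_p/σ'_0) + C_c·log₁₀(σ'_f/σ'_p)]
    = 6.5/1.81 × [0.072×log₁₀(68/45.901) + 0.44×log₁₀(112.14/68)]
    = 3.5912 × [0.012289 + 0.095591] = 0.3874 m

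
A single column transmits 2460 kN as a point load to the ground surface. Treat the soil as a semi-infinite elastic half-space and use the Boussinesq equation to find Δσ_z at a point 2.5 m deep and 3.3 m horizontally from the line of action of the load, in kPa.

Boussinesq vertical stress below a point load on an elastic half-space:
Δσ_z = 3P/(2πz²) · [1 + (r/z)²]^(−5/2)
r/z = 3.3/2.5 = 1.32; [1+(r/z)²]^(−5/2) = 0.080292.
Δσ_z = 3×2460/(2π×2.5²) × 0.080292 = 187.93 × 0.080292 = 15.09 kPa

Δσ_z ≈ 15.1 kPa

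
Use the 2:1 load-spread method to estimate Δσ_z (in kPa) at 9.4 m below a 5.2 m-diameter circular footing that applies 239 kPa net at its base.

Δσ_z ≈ 30.3 kPa

By the 2:1 method the load spreads at 1 horizontal : 2 vertical, so at depth z the loaded area has grown by z in each plan dimension:
Δσ ≈ qD²/(D+z)² = 239×5.2²/(5.2+9.4)² = 30.318 kPa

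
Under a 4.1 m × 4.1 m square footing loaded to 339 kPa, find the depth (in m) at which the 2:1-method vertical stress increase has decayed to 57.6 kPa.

2:1 spreading — at depth z the loaded area has grown by z in each plan dimension:
qB²/(B+z)² = Δσ_z ⇒ z = B(√(q/Δσ_z) − 1) = 4.1×(√(339/57.6) − 1) = 5.847 m

z ≈ 5.85 m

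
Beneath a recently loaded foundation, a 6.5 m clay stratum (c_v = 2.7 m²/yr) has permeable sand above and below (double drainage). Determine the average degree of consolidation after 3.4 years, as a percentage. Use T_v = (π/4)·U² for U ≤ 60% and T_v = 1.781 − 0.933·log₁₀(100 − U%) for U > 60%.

Drainage path length: H_d = H/2 = 3.25 m (double drainage).
T_v = c_v·t/H_d² = 2.7×3.4/3.25² = 0.86911.
T_v = 0.86911 corresponds to the U > 60% branch:
U = 1 − 10^((1.781 − T_v)/0.933)/100 = 0.9051

U ≈ 90.5 %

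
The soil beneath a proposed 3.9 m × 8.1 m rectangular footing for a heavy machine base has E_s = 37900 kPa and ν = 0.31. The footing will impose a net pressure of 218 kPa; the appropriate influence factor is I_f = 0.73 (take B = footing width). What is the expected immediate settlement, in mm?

Immediate (elastic) settlement: S_e = q·B·(1−ν²)/E_s · I_f.
S_e = 218 × 3.9 × (1 − 0.31²) / 37900 × 0.73
    = 218 × 3.9 × 0.9039 / 37900 × 0.73
    = 0.0148 m = 14.8 mm

S_e ≈ 14.8 mm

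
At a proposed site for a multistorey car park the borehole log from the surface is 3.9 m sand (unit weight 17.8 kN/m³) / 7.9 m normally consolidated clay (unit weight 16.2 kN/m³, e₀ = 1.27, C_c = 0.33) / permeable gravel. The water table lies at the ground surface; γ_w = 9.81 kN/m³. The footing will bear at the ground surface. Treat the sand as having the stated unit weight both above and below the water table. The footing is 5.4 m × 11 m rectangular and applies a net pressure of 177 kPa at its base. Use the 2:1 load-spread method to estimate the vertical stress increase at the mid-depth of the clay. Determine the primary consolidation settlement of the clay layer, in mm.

Mid-depth of clay below the ground surface: z = 3.9 + 7.9/2 = 7.85 m.
Total vertical stress at mid-clay: σ_v = 17.8×3.9 + 16.2×3.95 = 133.41 kPa.
Pore pressure: u = 9.81×(7.85 − 0) = 77.008 kPa.
Initial effective stress: σ'_0 = σ_v − u = 133.41 − 77.008 = 56.402 kPa.
Stress increase at mid-clay by the 2:1 spreading method:
Δσ = qBL/((B+z)(L+z)) = 177×5.4×11/((5.4+7.85)(11+7.85)) = 42.095 kPa
Final effective stress: σ'_f = σ'_0 + Δσ = 56.402 + 42.095 = 98.497 kPa.
Normally consolidated clay, so the full stress increment lies on the virgin compression line:
S_c = C_c·H/(1+e₀)·log₁₀(σ'_f/σ'_0) = 0.33×7.9/(1+1.27)×log₁₀(98.497/56.402)
    = 1.1485 × 0.24213 = 0.2781 m

S_c ≈ 278 mm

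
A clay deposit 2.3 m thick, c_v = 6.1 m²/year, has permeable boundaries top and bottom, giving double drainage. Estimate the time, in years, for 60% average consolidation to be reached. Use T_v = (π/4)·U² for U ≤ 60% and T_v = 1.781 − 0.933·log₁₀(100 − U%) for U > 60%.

t ≈ 0.0613 years

Drainage path length: H_d = H/2 = 1.15 m (double drainage).
U ≤ 60%: T_v = (π/4)·U² = (π/4)×0.6² = 0.28274.
t = T_v·H_d²/c_v = 0.28274×1.15²/6.1 = 0.0613 years.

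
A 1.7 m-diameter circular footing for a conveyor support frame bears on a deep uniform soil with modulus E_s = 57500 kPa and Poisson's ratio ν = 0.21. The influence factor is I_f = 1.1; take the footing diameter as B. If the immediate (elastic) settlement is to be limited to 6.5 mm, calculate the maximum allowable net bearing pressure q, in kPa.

S_e = q·B·(1−ν²)/E_s · I_f  ⇒  q = S_e·E_s / (B·(1−ν²)·I_f).
q = 0.0065 × 57500 / (1.7 × 0.9559 × 1.1) = 209.1 kPa

q ≈ 209 kPa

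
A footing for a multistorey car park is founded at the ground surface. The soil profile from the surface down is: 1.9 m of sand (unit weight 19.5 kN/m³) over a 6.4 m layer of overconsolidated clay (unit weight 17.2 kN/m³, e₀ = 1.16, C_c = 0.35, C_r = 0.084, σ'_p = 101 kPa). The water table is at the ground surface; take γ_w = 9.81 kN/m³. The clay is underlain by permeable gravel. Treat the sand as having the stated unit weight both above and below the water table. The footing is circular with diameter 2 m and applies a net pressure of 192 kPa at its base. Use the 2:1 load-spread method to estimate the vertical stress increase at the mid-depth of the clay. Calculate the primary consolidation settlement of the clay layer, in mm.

S_c ≈ 33.4 mm

Mid-depth of clay below the ground surface: z = 1.9 + 6.4/2 = 5.1 m.
Total vertical stress at mid-clay: σ_v = 19.5×1.9 + 17.2×3.2 = 92.09 kPa.
Pore pressure: u = 9.81×(5.1 − 0) = 50.031 kPa.
Initial effective stress: σ'_0 = σ_v − u = 92.09 − 50.031 = 42.059 kPa.
Stress increase at mid-clay by the 2:1 spreading method:
Δσ ≈ qD²/(D+z)² = 192×2²/(2+5.1)² = 15.235 kPa
Final effective stress: σ'_f = 42.059 + 15.235 = 57.294 kPa.
σ'_f = 57.294 ≤ σ'_p = 101 kPa, so the clay remains overconsolidated and only the recompression index applies:
S_c = C_r·H/(1+e₀)·log₁₀(σ'_f/σ'_0) = 0.084×6.4/2.16×log₁₀(57.294/42.059)
    = 0.24889 × 0.13425 = 0.03341 m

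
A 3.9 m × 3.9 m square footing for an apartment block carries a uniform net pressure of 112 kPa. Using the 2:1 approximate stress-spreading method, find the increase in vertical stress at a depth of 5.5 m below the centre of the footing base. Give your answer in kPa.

Δσ_z ≈ 19.3 kPa

By the 2:1 method the load spreads at 1 horizontal : 2 vertical, so at depth z the loaded area has grown by z in each plan dimension:
Δσ = qBL/((B+z)(L+z)) = 112×3.9×3.9/((3.9+5.5)(3.9+5.5)) = 19.279 kPa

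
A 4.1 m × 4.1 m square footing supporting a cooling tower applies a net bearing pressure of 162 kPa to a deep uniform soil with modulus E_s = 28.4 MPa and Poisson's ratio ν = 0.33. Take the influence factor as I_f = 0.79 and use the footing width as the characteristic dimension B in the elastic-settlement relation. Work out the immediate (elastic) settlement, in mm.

Immediate (elastic) settlement: S_e = q·B·(1−ν²)/E_s · I_f.
E_s = 28.4 MPa = 28400 kPa.
S_e = 162 × 4.1 × (1 − 0.33²) / 28400 × 0.79
    = 162 × 4.1 × 0.8911 / 28400 × 0.79
    = 0.01646 m = 16.46 mm

S_e ≈ 16.5 mm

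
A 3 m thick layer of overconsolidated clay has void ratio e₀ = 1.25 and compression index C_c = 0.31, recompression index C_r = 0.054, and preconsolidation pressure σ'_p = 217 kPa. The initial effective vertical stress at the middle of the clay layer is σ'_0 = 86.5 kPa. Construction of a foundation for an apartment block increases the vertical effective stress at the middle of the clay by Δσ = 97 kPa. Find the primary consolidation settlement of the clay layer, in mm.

S_c ≈ 23.5 mm

Final effective stress: σ'_f = 86.5 + 97 = 183.5 kPa.
σ'_f = 183.5 ≤ σ'_p = 217 kPa, so the clay remains overconsolidated and only the recompression index applies:
S_c = C_r·H/(1+e₀)·log₁₀(σ'_f/σ'_0) = 0.054×3/2.25×log₁₀(183.5/86.5)
    = 0.071998 × 0.32662 = 0.02352 m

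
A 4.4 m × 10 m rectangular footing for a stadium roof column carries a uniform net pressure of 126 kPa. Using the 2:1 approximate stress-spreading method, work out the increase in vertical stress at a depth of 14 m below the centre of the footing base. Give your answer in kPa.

Δσ_z ≈ 12.6 kPa

By the 2:1 method the load spreads at 1 horizontal : 2 vertical, so at depth z the loaded area has grown by z in each plan dimension:
Δσ = qBL/((B+z)(L+z)) = 126×4.4×10/((4.4+14)(10+14)) = 12.554 kPa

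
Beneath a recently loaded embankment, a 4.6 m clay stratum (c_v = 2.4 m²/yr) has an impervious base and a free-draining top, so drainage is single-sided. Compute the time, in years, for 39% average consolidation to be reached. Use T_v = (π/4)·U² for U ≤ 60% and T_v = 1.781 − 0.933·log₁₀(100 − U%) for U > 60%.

t ≈ 1.05 years

Drainage path length: H_d = H = 4.6 m (single drainage).
U ≤ 60%: T_v = (π/4)·U² = (π/4)×0.39² = 0.11946.
t = T_v·H_d²/c_v = 0.11946×4.6²/2.4 = 1.053 years.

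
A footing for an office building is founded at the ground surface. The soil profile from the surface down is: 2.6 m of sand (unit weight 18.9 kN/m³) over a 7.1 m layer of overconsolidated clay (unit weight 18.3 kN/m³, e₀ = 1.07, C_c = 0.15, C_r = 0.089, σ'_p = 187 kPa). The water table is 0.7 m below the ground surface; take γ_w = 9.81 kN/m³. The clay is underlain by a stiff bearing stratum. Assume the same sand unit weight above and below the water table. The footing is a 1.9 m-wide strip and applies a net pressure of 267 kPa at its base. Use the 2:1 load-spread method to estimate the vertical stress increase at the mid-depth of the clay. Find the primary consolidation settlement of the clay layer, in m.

S_c ≈ 0.0945 m

Mid-depth of clay below the ground surface: z = 2.6 + 7.1/2 = 6.15 m.
Total vertical stress at mid-clay: σ_v = 18.9×2.6 + 18.3×3.55 = 114.11 kPa.
Pore pressure: u = 9.81×(6.15 − 0.7) = 53.465 kPa.
Initial effective stress: σ'_0 = σ_v − u = 114.11 − 53.465 = 60.645 kPa.
Stress increase at mid-clay by the 2:1 spreading method:
Δσ = qB/(B+z) = 267×1.9/(1.9+6.15) = 63.019 kPa
Final effective stress: σ'_f = 60.645 + 63.019 = 123.66 kPa.
σ'_f = 123.66 ≤ σ'_p = 187 kPa, so the clay remains overconsolidated and only the recompression index applies:
S_c = C_r·H/(1+e₀)·log₁₀(σ'_f/σ'_0) = 0.089×7.1/2.07×log₁₀(123.66/60.645)
    = 0.30527 × 0.30943 = 0.09446 m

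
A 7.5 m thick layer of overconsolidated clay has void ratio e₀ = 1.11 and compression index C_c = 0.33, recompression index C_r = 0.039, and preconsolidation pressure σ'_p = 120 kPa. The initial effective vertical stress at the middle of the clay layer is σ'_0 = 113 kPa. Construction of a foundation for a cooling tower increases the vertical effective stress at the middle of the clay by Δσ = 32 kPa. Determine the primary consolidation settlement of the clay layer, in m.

S_c ≈ 0.1 m

Final effective stress: σ'_f = 113 + 32 = 145 kPa.
σ'_f = 145 > σ'_p = 120 kPa, so the stress path crosses the preconsolidation pressure — recompression up to σ'_p, then virgin compression beyond:
S_c = H/(1+e₀)·[C_r·log₁₀(σ'_p/σ'_0) + C_c·log₁₀(σ'_f/σ'_p)]
    = 7.5/2.11 × [0.039×log₁₀(120/113) + 0.33×log₁₀(145/120)]
    = 3.5545 × [0.001018 + 0.027122] = 0.1 m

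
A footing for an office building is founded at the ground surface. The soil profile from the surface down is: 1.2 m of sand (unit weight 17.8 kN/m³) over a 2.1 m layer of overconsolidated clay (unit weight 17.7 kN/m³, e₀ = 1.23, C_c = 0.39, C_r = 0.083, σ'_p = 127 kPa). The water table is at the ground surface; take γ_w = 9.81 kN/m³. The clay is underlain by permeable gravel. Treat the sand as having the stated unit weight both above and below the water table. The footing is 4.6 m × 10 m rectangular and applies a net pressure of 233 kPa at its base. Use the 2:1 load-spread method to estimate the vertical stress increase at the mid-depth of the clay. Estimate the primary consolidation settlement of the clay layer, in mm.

S_c ≈ 88.4 mm

Mid-depth of clay below the ground surface: z = 1.2 + 2.1/2 = 2.25 m.
Total vertical stress at mid-clay: σ_v = 17.8×1.2 + 17.7×1.05 = 39.945 kPa.
Pore pressure: u = 9.81×(2.25 − 0) = 22.073 kPa.
Initial effective stress: σ'_0 = σ_v − u = 39.945 − 22.073 = 17.872 kPa.
Stress increase at mid-clay by the 2:1 spreading method:
Δσ = qBL/((B+z)(L+z)) = 233×4.6×10/((4.6+2.25)(10+2.25)) = 127.73 kPa
Final effective stress: σ'_f = 17.872 + 127.73 = 145.6 kPa.
σ'_f = 145.6 > σ'_p = 127 kPa, so the stress path crosses the preconsolidation pressure — recompression up to σ'_p, then virgin compression beyond:
S_c = H/(1+e₀)·[C_r·log₁₀(σ'_p/σ'_0) + C_c·log₁₀(σ'_f/σ'_p)]
    = 2.1/2.23 × [0.083×log₁₀(127/17.872) + 0.39×log₁₀(145.6/127)]
    = 0.9417 × [0.070685 + 0.023149] = 0.08836 m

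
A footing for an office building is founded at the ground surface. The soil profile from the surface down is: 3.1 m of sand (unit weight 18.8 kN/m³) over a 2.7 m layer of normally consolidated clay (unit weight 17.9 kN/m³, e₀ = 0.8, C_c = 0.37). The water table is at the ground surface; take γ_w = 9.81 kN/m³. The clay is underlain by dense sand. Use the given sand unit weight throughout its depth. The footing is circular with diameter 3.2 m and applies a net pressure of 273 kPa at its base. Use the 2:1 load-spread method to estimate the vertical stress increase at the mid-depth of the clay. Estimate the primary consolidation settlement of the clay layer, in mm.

S_c ≈ 193 mm

Mid-depth of clay below the ground surface: z = 3.1 + 2.7/2 = 4.45 m.
Total vertical stress at mid-clay: σ_v = 18.8×3.1 + 17.9×1.35 = 82.445 kPa.
Pore pressure: u = 9.81×(4.45 − 0) = 43.655 kPa.
Initial effective stress: σ'_0 = σ_v − u = 82.445 − 43.655 = 38.79 kPa.
Stress increase at mid-clay by the 2:1 spreading method:
Δσ ≈ qD²/(D+z)² = 273×3.2²/(3.2+4.45)² = 47.768 kPa
Final effective stress: σ'_f = σ'_0 + Δσ = 38.79 + 47.768 = 86.558 kPa.
Normally consolidated clay, so the full stress increment lies on the virgin compression line:
S_c = C_c·H/(1+e₀)·log₁₀(σ'_f/σ'_0) = 0.37×2.7/(1+0.8)×log₁₀(86.558/38.79)
    = 0.555 × 0.34859 = 0.1935 m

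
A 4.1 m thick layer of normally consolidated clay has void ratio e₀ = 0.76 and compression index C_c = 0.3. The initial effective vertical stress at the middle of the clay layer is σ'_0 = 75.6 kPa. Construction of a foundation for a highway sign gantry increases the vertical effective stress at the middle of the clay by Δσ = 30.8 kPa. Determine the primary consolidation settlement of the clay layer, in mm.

S_c ≈ 104 mm

Final effective stress: σ'_f = σ'_0 + Δσ = 75.6 + 30.8 = 106.4 kPa.
Normally consolidated clay, so the full stress increment lies on the virgin compression line:
S_c = C_c·H/(1+e₀)·log₁₀(σ'_f/σ'_0) = 0.3×4.1/(1+0.76)×log₁₀(106.4/75.6)
    = 0.69886 × 0.14842 = 0.1037 m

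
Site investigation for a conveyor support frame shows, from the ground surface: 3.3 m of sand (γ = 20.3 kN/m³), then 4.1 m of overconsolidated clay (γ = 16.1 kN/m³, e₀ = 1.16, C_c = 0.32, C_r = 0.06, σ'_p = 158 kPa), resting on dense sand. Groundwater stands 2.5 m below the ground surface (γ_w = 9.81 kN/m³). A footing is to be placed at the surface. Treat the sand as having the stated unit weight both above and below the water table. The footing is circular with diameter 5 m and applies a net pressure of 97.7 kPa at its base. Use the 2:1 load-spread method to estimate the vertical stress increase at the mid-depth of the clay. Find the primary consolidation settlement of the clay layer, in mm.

S_c ≈ 13.6 mm

Mid-depth of clay below the ground surface: z = 3.3 + 4.1/2 = 5.35 m.
Total vertical stress at mid-clay: σ_v = 20.3×3.3 + 16.1×2.05 = 99.995 kPa.
Pore pressure: u = 9.81×(5.35 − 2.5) = 27.959 kPa.
Initial effective stress: σ'_0 = σ_v − u = 99.995 − 27.959 = 72.036 kPa.
Stress increase at mid-clay by the 2:1 spreading method:
Δσ ≈ qD²/(D+z)² = 97.7×5²/(5+5.35)² = 22.801 kPa
Final effective stress: σ'_f = 72.036 + 22.801 = 94.837 kPa.
σ'_f = 94.837 ≤ σ'_p = 158 kPa, so the clay remains overconsolidated and only the recompression index applies:
S_c = C_r·H/(1+e₀)·log₁₀(σ'_f/σ'_0) = 0.06×4.1/2.16×log₁₀(94.837/72.036)
    = 0.11389 × 0.11943 = 0.0136 m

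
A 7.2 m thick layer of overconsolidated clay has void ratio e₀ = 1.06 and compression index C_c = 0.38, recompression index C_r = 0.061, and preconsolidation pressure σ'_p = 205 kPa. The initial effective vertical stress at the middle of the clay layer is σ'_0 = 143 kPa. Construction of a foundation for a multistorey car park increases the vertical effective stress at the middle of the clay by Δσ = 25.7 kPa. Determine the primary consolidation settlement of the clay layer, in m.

S_c ≈ 0.0153 m

Final effective stress: σ'_f = 143 + 25.7 = 168.7 kPa.
σ'_f = 168.7 ≤ σ'_p = 205 kPa, so the clay remains overconsolidated and only the recompression index applies:
S_c = C_r·H/(1+e₀)·log₁₀(σ'_f/σ'_0) = 0.061×7.2/2.06×log₁₀(168.7/143)
    = 0.2132 × 0.071779 = 0.0153 m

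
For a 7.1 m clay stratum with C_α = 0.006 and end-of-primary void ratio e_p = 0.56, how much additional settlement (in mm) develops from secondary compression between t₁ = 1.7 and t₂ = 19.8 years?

S_s ≈ 29.1 mm

Secondary compression: S_s = C_α·H/(1+e_p)·log₁₀(t₂/t₁)
S_s = 0.006×7.1/(1+0.56)×log₁₀(19.8/1.7)
    = 0.02731 × 1.066 = 0.02912 m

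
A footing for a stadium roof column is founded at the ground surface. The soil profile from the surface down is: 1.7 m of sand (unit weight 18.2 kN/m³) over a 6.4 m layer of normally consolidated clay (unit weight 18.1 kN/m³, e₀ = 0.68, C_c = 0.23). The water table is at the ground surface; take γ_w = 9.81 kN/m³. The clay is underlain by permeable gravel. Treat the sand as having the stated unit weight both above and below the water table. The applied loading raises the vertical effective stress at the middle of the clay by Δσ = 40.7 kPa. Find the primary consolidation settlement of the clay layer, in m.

Mid-depth of clay below the ground surface: z = 1.7 + 6.4/2 = 4.9 m.
Total vertical stress at mid-clay: σ_v = 18.2×1.7 + 18.1×3.2 = 88.86 kPa.
Pore pressure: u = 9.81×(4.9 − 0) = 48.069 kPa.
Initial effective stress: σ'_0 = σ_v − u = 88.86 − 48.069 = 40.791 kPa.
Final effective stress: σ'_f = σ'_0 + Δσ = 40.791 + 40.7 = 81.491 kPa.
Normally consolidated clay, so the full stress increment lies on the virgin compression line:
S_c = C_c·H/(1+e₀)·log₁₀(σ'_f/σ'_0) = 0.23×6.4/(1+0.68)×log₁₀(81.491/40.791)
    = 0.87619 × 0.30055 = 0.2633 m

S_c ≈ 0.263 m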